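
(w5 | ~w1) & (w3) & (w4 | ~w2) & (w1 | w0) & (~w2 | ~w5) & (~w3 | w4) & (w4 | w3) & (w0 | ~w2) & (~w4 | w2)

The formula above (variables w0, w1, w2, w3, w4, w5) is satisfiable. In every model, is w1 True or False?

False

Suppose w1 = 1.
Unit clause (w5) forces w5 = 1.
Unit clause (w3) forces w3 = 1.
Unit clause (~w2) forces w2 = 0.
Unit clause (w4) forces w4 = 1.
That conflicts with the unit clause (~w4).
So every satisfying assignment has w1 = False.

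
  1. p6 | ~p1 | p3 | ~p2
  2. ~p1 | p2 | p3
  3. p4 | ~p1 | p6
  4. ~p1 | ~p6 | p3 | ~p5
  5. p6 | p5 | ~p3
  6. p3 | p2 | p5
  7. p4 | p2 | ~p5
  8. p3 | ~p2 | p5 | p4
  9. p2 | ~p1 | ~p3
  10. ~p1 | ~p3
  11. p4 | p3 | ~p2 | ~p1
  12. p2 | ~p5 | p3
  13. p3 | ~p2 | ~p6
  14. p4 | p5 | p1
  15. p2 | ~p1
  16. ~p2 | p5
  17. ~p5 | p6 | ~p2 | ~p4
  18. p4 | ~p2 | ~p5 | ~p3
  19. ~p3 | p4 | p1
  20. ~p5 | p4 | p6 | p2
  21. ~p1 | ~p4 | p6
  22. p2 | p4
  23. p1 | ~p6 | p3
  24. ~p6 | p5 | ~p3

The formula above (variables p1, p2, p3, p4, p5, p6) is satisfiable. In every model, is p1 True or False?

False

Suppose p1 = 1.
From the singleton clause (~p3), p3 = 0.
From the singleton clause (p2), p2 = 1.
From the singleton clause (p6), p6 = 1.
Now (~p6) is unsatisfied and unit — conflict.
So every satisfying assignment has p1 = False.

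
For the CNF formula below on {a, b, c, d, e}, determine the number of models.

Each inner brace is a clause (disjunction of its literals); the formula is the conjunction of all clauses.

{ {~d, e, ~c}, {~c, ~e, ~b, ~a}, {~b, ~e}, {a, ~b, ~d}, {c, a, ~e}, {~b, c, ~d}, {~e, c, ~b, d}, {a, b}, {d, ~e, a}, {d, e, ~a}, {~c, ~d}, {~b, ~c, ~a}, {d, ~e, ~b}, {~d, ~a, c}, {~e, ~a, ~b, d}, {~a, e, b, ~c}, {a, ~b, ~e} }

There are 2^5 = 32 truth assignments over (a, b, c, d, e).
Split on b. With b = 1, the clauses containing b are satisfied and ~b drops from the rest; 2 of the 2^4 = 16 assignments to the other variables satisfy what remains.
With b = 0, by the same count on the reduced clause set, 2 assignments work.
Total: 2 + 2 = 4.

4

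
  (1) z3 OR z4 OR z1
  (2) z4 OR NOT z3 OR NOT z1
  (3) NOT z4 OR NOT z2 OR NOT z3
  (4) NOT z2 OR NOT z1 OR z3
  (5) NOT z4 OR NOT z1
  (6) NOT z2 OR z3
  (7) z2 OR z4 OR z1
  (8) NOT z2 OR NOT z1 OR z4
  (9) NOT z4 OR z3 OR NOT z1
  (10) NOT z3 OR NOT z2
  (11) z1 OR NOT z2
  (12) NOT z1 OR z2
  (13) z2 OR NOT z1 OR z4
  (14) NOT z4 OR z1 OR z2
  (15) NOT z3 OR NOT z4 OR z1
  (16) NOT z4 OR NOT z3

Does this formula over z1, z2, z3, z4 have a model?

Unsatisfiable

Branch on z4: set z4 = false.
Branch on z3: set z3 = true.
The clause (NOT z1) is unit, so z1 = false.
The clause (z2) is unit, so z2 = true.
Now (NOT z2) is unsatisfied and unit — conflict.
So z3 must be the other value — set z3 = false.
The clause (z1) is unit, so z1 = true.
The clause (NOT z2) is unit, so z2 = false.
Now (z2) is unsatisfied and unit — conflict.
Neither z3 = true nor z3 = false works.
So z4 must be the other value — set z4 = true.
The clause (NOT z1) is unit, so z1 = false.
The clause (NOT z2) is unit, so z2 = false.
Now (z2) is unsatisfied and unit — conflict.
Neither z4 = true nor z4 = false works.
No assignment satisfies every clause.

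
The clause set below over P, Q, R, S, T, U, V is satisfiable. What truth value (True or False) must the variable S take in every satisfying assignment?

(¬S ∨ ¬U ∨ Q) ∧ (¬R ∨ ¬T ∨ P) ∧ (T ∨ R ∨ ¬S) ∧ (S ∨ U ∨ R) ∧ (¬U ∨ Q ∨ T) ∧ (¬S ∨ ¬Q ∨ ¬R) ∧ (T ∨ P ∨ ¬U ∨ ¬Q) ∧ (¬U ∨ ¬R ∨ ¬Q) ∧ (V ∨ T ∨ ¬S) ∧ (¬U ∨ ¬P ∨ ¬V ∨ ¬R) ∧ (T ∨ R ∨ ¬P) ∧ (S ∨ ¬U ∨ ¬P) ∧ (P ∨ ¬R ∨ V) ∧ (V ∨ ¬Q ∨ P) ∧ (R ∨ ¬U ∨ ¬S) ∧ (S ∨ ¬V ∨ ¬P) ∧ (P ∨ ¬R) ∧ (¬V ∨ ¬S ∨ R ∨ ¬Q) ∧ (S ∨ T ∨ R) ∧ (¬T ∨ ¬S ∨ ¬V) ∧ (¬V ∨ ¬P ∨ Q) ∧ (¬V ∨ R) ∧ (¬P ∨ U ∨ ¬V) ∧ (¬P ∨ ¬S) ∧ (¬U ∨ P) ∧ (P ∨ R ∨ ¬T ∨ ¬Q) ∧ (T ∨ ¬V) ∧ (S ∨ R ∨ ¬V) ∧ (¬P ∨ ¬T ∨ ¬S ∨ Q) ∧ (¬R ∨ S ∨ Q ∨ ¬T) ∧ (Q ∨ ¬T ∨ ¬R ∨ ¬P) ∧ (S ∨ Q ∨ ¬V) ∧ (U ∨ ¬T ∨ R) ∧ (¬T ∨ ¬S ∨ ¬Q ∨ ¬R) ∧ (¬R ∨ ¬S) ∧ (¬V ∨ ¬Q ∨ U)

False

Suppose S = True.
The clause (¬P) is unit, so P = False.
The clause (¬R) is unit, so R = False.
The clause (T) is unit, so T = True.
The clause (¬U) is unit, so U = False.
But (U) is also a unit clause — contradiction.
So every satisfying assignment has S = False.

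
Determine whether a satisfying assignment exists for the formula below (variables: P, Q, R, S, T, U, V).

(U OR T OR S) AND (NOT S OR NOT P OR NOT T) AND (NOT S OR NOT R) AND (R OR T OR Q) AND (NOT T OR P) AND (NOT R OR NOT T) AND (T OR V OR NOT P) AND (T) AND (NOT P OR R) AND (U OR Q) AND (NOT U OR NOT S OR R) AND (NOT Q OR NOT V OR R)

No

From the singleton clause (T), T = true.
From the singleton clause (P), P = true.
From the singleton clause (NOT S), S = false.
From the singleton clause (NOT R), R = false.
Now (R) is unsatisfied and unit — conflict.
No assignment satisfies every clause.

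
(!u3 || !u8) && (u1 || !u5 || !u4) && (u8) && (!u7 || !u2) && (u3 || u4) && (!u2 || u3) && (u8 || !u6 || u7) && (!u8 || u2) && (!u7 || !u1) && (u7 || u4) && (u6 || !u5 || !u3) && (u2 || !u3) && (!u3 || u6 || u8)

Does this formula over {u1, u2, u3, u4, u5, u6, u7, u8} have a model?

The clause (u8) is unit, so u8 = true.
The clause (!u3) is unit, so u3 = false.
The clause (u4) is unit, so u4 = true.
The clause (!u2) is unit, so u2 = false.
But (u2) is also a unit clause — contradiction.
No assignment satisfies every clause.

No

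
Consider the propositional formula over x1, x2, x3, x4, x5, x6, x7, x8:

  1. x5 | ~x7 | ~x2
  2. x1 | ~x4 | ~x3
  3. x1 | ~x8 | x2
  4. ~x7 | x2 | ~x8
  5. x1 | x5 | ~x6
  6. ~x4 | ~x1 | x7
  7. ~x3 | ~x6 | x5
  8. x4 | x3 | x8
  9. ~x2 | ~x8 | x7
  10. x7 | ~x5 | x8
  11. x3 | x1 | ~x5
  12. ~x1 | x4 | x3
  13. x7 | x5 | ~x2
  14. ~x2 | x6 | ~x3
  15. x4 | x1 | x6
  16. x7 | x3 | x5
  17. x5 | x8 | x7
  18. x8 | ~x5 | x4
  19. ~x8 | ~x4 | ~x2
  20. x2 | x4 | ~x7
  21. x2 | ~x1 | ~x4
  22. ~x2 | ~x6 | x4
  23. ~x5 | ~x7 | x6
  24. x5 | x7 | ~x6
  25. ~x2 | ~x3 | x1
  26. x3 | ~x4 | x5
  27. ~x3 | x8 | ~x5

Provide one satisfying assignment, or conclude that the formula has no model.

Branch on x5: set x5 = 1.
Branch on x7: set x7 = 0.
From the singleton clause (x8), x8 = 1.
From the singleton clause (~x2), x2 = 0.
From the singleton clause (x1), x1 = 1.
From the singleton clause (~x4), x4 = 0.
From the singleton clause (x3), x3 = 1.
All clauses hold; x6 can take either value.

x1: 1, x2: 0, x3: 1, x4: 0, x5: 1, x6: 0, x7: 0, x8: 1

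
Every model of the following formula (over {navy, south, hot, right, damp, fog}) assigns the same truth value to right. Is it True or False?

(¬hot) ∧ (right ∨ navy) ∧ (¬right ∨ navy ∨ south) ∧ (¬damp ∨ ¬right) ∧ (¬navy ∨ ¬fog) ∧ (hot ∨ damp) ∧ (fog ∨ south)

Suppose right = True.
Unit clause (¬hot) forces hot = False.
Unit clause (¬damp) forces damp = False.
But (damp) is also a unit clause — contradiction.
So every satisfying assignment has right = False.

False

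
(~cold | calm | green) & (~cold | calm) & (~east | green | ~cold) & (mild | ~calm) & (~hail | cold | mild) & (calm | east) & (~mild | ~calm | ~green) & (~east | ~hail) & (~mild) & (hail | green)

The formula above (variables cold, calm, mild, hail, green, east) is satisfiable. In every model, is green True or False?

True

Suppose green = 0.
Unit clause (~mild) forces mild = 0.
Unit clause (~calm) forces calm = 0.
Unit clause (~cold) forces cold = 0.
Unit clause (~hail) forces hail = 0.
But (hail) is also a unit clause — contradiction.
So every satisfying assignment has green = True.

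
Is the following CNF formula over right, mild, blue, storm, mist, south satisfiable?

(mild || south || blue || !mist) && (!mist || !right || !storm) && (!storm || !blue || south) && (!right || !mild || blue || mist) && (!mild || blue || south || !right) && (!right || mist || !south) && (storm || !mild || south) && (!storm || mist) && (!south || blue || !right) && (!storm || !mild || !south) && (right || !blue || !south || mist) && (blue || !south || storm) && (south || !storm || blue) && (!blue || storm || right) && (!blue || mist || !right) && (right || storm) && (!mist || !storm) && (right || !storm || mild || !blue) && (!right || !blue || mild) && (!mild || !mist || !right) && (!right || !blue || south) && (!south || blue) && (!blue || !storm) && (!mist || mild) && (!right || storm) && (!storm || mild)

Suppose storm = false.
The clause (right) is unit, so right = true.
But (!right) is also a unit clause — contradiction.
So storm must be the other value — set storm = true.
The clause (mist) is unit, so mist = true.
But (!mist) is also a unit clause — contradiction.
Both values of storm lead to a conflict.
No assignment satisfies every clause.

No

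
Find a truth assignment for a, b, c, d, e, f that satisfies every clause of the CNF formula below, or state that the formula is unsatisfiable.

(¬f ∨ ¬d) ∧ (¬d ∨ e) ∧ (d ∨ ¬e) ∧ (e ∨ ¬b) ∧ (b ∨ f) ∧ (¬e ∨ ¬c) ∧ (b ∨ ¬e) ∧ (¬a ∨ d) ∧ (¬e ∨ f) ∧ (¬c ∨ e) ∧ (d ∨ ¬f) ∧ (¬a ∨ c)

UNSATISFIABLE

Branch on f: set f = False.
The clause (b) is unit, so b = True.
The clause (e) is unit, so e = True.
But (¬e) is also a unit clause — contradiction.
So f must be the other value — set f = True.
The clause (¬d) is unit, so d = False.
But (d) is also a unit clause — contradiction.
Both values of f lead to a conflict.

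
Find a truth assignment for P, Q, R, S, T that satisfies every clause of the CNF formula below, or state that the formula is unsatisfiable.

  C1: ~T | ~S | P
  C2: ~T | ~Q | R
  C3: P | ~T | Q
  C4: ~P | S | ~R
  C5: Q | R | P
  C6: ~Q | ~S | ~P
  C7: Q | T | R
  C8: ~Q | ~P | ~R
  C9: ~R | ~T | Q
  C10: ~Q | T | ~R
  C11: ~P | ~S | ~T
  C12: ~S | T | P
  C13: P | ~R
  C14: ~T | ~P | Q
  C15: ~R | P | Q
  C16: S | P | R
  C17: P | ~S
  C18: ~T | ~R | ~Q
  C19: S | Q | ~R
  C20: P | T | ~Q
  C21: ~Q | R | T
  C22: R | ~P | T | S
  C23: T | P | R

Suppose P = 1.
Suppose S = 1.
(~Q) alone gives Q = 0.
(~T) alone gives T = 0.
(R) alone gives R = 1.
All clauses are satisfied.

P ↦ 1,  Q ↦ 0,  R ↦ 1,  S ↦ 1,  T ↦ 0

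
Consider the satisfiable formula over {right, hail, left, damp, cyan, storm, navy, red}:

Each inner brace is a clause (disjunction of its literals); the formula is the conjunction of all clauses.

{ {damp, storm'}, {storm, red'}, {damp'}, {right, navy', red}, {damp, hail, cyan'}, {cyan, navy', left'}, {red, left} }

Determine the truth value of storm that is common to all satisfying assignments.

Suppose storm = 1.
From the singleton clause (damp), damp = 1.
That conflicts with the unit clause (damp').
So every satisfying assignment has storm = False.

False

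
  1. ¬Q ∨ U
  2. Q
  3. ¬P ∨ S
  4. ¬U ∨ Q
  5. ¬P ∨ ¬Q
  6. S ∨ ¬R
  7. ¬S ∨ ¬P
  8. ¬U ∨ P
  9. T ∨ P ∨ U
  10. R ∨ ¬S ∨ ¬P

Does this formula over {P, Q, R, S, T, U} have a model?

No, unsatisfiable

(Q) alone gives Q = True.
(U) alone gives U = True.
(¬P) alone gives P = False.
That conflicts with the unit clause (P).
No assignment satisfies every clause.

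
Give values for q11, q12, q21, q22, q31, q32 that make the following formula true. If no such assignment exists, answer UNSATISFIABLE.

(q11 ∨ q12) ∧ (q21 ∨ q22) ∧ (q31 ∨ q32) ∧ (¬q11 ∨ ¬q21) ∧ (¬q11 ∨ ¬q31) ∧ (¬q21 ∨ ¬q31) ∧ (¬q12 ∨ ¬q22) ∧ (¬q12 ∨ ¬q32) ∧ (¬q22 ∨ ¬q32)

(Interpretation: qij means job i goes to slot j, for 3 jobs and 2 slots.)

UNSATISFIABLE

Branch on q11: set q11 = True.
(¬q21) alone gives q21 = False.
(q22) alone gives q22 = True.
(¬q31) alone gives q31 = False.
(q32) alone gives q32 = True.
Now (¬q32) is unsatisfied and unit — conflict.
That branch fails; take q11 = False instead.
(q12) alone gives q12 = True.
(¬q22) alone gives q22 = False.
(q21) alone gives q21 = True.
(¬q31) alone gives q31 = False.
(q32) alone gives q32 = True.
Now (¬q32) is unsatisfied and unit — conflict.
Either choice for q11 ends in contradiction.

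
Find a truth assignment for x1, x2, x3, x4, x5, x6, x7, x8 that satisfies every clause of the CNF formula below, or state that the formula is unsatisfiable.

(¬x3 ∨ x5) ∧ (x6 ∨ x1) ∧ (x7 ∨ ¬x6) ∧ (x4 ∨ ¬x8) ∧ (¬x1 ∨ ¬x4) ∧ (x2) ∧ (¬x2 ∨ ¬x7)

Unit clause (x2) forces x2 = True.
Unit clause (¬x7) forces x7 = False.
Unit clause (¬x6) forces x6 = False.
Unit clause (x1) forces x1 = True.
Unit clause (¬x4) forces x4 = False.
Unit clause (¬x8) forces x8 = False.
Try x3 = False.
All clauses hold; x5 can take either value.

x1 ↦ True,  x2 ↦ True,  x3 ↦ False,  x4 ↦ False,  x5 ↦ False,  x6 ↦ False,  x7 ↦ False,  x8 ↦ False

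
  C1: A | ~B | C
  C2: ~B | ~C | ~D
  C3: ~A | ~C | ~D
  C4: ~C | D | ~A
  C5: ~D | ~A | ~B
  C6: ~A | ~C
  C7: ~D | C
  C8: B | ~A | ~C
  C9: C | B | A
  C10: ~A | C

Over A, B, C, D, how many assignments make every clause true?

There are 2^4 = 16 truth assignments over (A, B, C, D).
Check each against the 10 clauses (columns in the order A, B, C, D):
  F F F F  ✗ fails (C | B | A)
  F F F T  ✗ fails (~D | C)
  F F T F  ✓ satisfies all
  F F T T  ✓ satisfies all
  F T F F  ✗ fails (A | ~B | C)
  F T F T  ✗ fails (A | ~B | C)
  F T T F  ✓ satisfies all
  F T T T  ✗ fails (~B | ~C | ~D)
  T F F F  ✗ fails (~A | C)
  T F F T  ✗ fails (~D | C)
  T F T F  ✗ fails (~C | D | ~A)
  T F T T  ✗ fails (~A | ~C | ~D)
  T T F F  ✗ fails (~A | C)
  T T F T  ✗ fails (~D | ~A | ~B)
  T T T F  ✗ fails (~C | D | ~A)
  T T T T  ✗ fails (~B | ~C | ~D)
3 of the 16 rows are models.

3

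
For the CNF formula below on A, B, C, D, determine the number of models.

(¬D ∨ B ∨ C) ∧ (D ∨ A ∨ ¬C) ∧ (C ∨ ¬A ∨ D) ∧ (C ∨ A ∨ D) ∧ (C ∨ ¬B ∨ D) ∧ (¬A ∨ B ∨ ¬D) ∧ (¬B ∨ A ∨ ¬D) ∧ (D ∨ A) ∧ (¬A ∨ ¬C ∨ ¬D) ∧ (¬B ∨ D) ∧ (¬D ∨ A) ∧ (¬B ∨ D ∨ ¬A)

There are 2^4 = 16 truth assignments over (A, B, C, D).
Check each against the 12 clauses (columns in the order A, B, C, D):
  F F F F  ✗ fails (C ∨ A ∨ D)
  F F F T  ✗ fails (¬D ∨ B ∨ C)
  F F T F  ✗ fails (D ∨ A ∨ ¬C)
  F F T T  ✗ fails (¬D ∨ A)
  F T F F  ✗ fails (C ∨ A ∨ D)
  F T F T  ✗ fails (¬B ∨ A ∨ ¬D)
  F T T F  ✗ fails (D ∨ A ∨ ¬C)
  F T T T  ✗ fails (¬B ∨ A ∨ ¬D)
  T F F F  ✗ fails (C ∨ ¬A ∨ D)
  T F F T  ✗ fails (¬D ∨ B ∨ C)
  T F T F  ✓ satisfies all
  T F T T  ✗ fails (¬A ∨ B ∨ ¬D)
  T T F F  ✗ fails (C ∨ ¬A ∨ D)
  T T F T  ✓ satisfies all
  T T T F  ✗ fails (¬B ∨ D)
  T T T T  ✗ fails (¬A ∨ ¬C ∨ ¬D)
2 of the 16 rows are models.

2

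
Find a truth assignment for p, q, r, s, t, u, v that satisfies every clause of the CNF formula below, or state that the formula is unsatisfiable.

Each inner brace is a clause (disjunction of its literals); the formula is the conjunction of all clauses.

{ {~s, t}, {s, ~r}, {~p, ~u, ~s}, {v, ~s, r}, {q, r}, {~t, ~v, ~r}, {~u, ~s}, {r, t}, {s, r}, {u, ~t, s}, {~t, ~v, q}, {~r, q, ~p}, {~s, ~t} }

Suppose s = 0.
The clause (~r) is unit, so r = 0.
That conflicts with the unit clause (r).
That branch fails; take s = 1 instead.
The clause (t) is unit, so t = 1.
That conflicts with the unit clause (~t).
Either choice for s ends in contradiction.

UNSATISFIABLE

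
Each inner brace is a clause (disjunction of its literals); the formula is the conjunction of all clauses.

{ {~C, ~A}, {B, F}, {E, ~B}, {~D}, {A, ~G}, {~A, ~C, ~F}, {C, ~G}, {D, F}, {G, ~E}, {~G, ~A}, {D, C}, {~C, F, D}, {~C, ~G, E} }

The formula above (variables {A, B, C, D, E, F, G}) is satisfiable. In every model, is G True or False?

False

Suppose G = 1.
Unit clause (~D) forces D = 0.
Unit clause (A) forces A = 1.
Now (~A) is unsatisfied and unit — conflict.
So every satisfying assignment has G = False.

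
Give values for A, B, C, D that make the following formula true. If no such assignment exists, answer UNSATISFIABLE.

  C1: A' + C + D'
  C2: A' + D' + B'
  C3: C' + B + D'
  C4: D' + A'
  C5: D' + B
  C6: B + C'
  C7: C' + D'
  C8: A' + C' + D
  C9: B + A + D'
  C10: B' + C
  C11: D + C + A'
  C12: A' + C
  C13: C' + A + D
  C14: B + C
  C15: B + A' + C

Case D = 0:
Case B = 1:
(C) alone gives C = 1.
(A') alone gives A = 0.
But (A) is also a unit clause — contradiction.
Backtrack on B: now try B = 0.
(C') alone gives C = 0.
But (C) is also a unit clause — contradiction.
Either choice for B ends in contradiction.
Backtrack on D: now try D = 1.
(A') alone gives A = 0.
(B) alone gives B = 1.
(C') alone gives C = 0.
But (C) is also a unit clause — contradiction.
Either choice for D ends in contradiction.

UNSATISFIABLE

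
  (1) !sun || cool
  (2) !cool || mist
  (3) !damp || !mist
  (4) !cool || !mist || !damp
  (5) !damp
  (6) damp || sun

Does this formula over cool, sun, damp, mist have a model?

Unit clause (!damp) forces damp = false.
Unit clause (sun) forces sun = true.
Unit clause (cool) forces cool = true.
Unit clause (mist) forces mist = true.
All clauses are satisfied.
A satisfying assignment: cool ↦ true,  sun ↦ true,  damp ↦ false,  mist ↦ true.

Satisfiable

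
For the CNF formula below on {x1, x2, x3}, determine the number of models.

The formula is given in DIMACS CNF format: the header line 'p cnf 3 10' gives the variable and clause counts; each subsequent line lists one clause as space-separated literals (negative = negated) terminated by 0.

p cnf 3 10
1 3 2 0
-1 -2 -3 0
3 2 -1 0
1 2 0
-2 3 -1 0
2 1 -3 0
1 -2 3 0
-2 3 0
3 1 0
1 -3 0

There are 2^3 = 8 truth assignments over (x1, x2, x3).
Check each against the 10 clauses (columns in the order x1, x2, x3):
  F F F  ✗ fails (x1 ∨ x3 ∨ x2)
  F F T  ✗ fails (x1 ∨ x2)
  F T F  ✗ fails (x1 ∨ ¬x2 ∨ x3)
  F T T  ✗ fails (x1 ∨ ¬x3)
  T F F  ✗ fails (x3 ∨ x2 ∨ ¬x1)
  T F T  ✓ satisfies all
  T T F  ✗ fails (¬x2 ∨ x3 ∨ ¬x1)
  T T T  ✗ fails (¬x1 ∨ ¬x2 ∨ ¬x3)
1 of the 8 rows is a model.

1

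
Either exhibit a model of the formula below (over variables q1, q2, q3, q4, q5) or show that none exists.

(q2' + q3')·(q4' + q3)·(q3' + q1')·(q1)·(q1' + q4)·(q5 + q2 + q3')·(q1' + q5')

Unit clause (q1) forces q1 = 1.
Unit clause (q3') forces q3 = 0.
Unit clause (q4') forces q4 = 0.
But (q4) is also a unit clause — contradiction.

UNSATISFIABLE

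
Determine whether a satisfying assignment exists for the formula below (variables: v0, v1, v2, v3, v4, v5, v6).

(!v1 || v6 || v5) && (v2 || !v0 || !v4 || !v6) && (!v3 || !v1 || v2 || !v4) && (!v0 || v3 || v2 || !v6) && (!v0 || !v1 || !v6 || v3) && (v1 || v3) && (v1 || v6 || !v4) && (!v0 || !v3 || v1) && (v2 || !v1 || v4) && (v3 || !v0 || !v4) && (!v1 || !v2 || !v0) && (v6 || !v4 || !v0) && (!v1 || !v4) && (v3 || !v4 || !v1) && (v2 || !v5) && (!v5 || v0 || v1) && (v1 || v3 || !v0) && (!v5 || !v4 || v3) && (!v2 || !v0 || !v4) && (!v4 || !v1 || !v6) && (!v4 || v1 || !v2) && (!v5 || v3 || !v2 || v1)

Suppose v1 = false.
From the singleton clause (v3), v3 = true.
From the singleton clause (!v0), v0 = false.
From the singleton clause (!v5), v5 = false.
Suppose v6 = false.
From the singleton clause (!v4), v4 = false.
All clauses hold; v2 can take either value.
A satisfying assignment: v0: false, v1: false, v2: true, v3: true, v4: false, v5: false, v6: false.

Satisfiable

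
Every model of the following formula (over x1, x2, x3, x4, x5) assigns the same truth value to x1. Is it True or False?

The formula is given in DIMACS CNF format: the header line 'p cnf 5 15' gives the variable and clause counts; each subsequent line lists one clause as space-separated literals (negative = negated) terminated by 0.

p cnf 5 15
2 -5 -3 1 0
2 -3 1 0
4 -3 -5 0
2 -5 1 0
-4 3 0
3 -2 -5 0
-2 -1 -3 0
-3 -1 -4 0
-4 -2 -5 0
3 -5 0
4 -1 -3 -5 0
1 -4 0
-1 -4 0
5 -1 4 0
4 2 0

False

Suppose x1 = True.
(¬x4) alone gives x4 = False.
(x5) alone gives x5 = True.
(¬x3) alone gives x3 = False.
That conflicts with the unit clause (x3).
So every satisfying assignment has x1 = False.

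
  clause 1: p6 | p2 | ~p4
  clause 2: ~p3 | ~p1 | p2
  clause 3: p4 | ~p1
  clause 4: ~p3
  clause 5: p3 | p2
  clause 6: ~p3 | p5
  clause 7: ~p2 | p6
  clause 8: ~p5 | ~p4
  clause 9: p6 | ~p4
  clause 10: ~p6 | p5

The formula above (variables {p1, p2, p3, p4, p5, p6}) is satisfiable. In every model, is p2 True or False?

Suppose p2 = 0.
Unit clause (~p3) forces p3 = 0.
That conflicts with the unit clause (p3).
So every satisfying assignment has p2 = True.

True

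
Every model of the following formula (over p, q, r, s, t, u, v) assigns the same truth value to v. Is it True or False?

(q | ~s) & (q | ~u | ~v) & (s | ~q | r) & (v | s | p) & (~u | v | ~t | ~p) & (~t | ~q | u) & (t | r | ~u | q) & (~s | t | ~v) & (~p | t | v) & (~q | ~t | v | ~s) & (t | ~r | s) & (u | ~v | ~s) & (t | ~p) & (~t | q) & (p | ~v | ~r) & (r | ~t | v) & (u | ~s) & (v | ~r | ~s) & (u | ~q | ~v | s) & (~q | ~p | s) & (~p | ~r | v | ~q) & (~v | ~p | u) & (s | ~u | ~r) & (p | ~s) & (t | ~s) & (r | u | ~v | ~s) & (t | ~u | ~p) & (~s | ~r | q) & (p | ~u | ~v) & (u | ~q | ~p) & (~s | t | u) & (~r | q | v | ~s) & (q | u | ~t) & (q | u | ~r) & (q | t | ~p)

True

Suppose v = 0.
Try q = 1.
Try s = 1.
The clause (~t) is unit, so t = 0.
But (t) is also a unit clause — contradiction.
So s must be the other value — set s = 0.
The clause (r) is unit, so r = 1.
The clause (p) is unit, so p = 1.
But (~p) is also a unit clause — contradiction.
Either choice for s ends in contradiction.
So q must be the other value — set q = 0.
The clause (~s) is unit, so s = 0.
The clause (p) is unit, so p = 1.
The clause (t) is unit, so t = 1.
But (~t) is also a unit clause — contradiction.
Either choice for q ends in contradiction.
So every satisfying assignment has v = True.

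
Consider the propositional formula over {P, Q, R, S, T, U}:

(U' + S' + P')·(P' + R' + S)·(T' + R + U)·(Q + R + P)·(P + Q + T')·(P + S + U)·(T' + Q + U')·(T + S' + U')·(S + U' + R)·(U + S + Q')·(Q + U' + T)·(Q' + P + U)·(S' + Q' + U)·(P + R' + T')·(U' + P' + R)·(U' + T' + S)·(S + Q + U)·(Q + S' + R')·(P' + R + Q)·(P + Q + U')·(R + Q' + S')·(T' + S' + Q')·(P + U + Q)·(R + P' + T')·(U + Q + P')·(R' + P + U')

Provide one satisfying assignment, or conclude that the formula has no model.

UNSATISFIABLE

Case U = 0:
Case T = 0:
Case P = 1:
Unit clause (Q) forces Q = 1.
Unit clause (S) forces S = 1.
That conflicts with the unit clause (S').
So P must be the other value — set P = 0.
Unit clause (S) forces S = 1.
Unit clause (Q') forces Q = 0.
That conflicts with the unit clause (Q).
Both values of P lead to a conflict.
So T must be the other value — set T = 1.
Unit clause (R) forces R = 1.
Unit clause (P) forces P = 1.
Unit clause (S) forces S = 1.
Unit clause (Q') forces Q = 0.
That conflicts with the unit clause (Q).
Both values of T lead to a conflict.
So U must be the other value — set U = 1.
Case S = 0:
Unit clause (R) forces R = 1.
Unit clause (P') forces P = 0.
That conflicts with the unit clause (P).
So S must be the other value — set S = 1.
Unit clause (P') forces P = 0.
Unit clause (T) forces T = 1.
Unit clause (Q) forces Q = 1.
That conflicts with the unit clause (Q').
Both values of S lead to a conflict.
Both values of U lead to a conflict.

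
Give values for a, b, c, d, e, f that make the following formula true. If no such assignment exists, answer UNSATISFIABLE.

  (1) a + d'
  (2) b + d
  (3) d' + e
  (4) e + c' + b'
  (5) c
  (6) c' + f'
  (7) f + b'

a ↦ 1,  b ↦ 0,  c ↦ 1,  d ↦ 1,  e ↦ 1,  f ↦ 0

Unit clause (c) forces c = 1.
Unit clause (f') forces f = 0.
Unit clause (b') forces b = 0.
Unit clause (d) forces d = 1.
Unit clause (a) forces a = 1.
Unit clause (e) forces e = 1.
This assignment satisfies each clause.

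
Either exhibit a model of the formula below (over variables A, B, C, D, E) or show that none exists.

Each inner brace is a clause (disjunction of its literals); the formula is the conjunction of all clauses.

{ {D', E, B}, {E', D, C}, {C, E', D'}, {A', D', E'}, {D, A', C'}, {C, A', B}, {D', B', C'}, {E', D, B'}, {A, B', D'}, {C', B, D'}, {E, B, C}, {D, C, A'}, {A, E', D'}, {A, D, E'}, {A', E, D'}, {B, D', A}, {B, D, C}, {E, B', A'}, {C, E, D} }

A: 0, B: 1, C: 1, D: 0, E: 0

Branch on D: set D = 0.
Branch on E: set E = 0.
Unit clause (C) forces C = 1.
Unit clause (A') forces A = 0.
All clauses hold; B can take either value.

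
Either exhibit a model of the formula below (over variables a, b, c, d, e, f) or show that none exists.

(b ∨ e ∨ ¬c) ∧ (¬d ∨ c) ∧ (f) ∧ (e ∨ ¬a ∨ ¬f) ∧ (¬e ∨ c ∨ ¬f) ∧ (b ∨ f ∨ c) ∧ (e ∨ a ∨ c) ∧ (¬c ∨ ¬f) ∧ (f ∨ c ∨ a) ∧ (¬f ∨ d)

From the singleton clause (f), f = True.
From the singleton clause (¬c), c = False.
From the singleton clause (¬d), d = False.
That conflicts with the unit clause (d).

UNSATISFIABLE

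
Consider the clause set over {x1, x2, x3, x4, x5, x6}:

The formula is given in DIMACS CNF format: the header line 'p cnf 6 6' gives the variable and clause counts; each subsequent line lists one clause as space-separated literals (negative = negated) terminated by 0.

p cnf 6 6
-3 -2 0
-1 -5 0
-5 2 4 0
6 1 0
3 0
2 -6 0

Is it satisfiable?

(x3) alone gives x3 = True.
(¬x2) alone gives x2 = False.
(¬x6) alone gives x6 = False.
(x1) alone gives x1 = True.
(¬x5) alone gives x5 = False.
Every clause is now satisfied; x4 is unconstrained.
A satisfying assignment: x1: True; x2: False; x3: True; x4: True; x5: False; x6: False.

Yes, satisfiable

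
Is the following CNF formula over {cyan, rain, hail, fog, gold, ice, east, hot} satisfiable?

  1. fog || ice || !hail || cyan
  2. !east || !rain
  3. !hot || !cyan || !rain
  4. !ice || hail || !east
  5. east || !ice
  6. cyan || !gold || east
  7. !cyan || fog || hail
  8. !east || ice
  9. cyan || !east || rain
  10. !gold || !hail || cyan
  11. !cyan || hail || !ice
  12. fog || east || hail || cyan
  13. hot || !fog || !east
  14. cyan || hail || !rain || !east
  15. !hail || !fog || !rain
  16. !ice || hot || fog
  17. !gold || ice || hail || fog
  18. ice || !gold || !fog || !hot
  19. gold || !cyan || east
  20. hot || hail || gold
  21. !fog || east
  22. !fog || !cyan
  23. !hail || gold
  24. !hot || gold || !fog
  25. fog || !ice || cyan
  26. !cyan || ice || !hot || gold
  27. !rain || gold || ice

Case east = false:
The clause (!ice) is unit, so ice = false.
The clause (!fog) is unit, so fog = false.
Case hail = true:
The clause (cyan) is unit, so cyan = true.
The clause (gold) is unit, so gold = true.
Case hot = false:
No clause remains; rain is free.
A satisfying assignment: cyan: true; rain: true; hail: true; fog: false; gold: true; ice: false; east: false; hot: false.

Yes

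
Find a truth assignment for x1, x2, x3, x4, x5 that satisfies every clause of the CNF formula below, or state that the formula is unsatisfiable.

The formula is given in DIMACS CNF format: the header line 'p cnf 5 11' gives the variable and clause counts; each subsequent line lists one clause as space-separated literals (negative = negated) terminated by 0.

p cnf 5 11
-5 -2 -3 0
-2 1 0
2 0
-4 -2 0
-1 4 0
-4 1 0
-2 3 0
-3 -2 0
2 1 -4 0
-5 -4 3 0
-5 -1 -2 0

UNSATISFIABLE

Unit clause (x2) forces x2 = True.
Unit clause (x1) forces x1 = True.
Unit clause (¬x4) forces x4 = False.
That conflicts with the unit clause (x4).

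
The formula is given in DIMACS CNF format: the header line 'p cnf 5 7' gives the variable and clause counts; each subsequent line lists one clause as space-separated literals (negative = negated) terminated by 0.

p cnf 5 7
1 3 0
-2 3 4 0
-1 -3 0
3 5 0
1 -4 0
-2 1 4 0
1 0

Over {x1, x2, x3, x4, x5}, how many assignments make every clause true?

3

There are 2^5 = 32 truth assignments over (x1, x2, x3, x4, x5).
Split on x3. With x3 = True, the clauses containing x3 are satisfied and ¬x3 drops from the rest; 0 of the 2^4 = 16 assignments to the other variables satisfy what remains.
With x3 = False, by the same count on the reduced clause set, 3 assignments work.
(One model: x1=T, x2=F, x3=F, x4=F, x5=T.)
Total: 0 + 3 = 3.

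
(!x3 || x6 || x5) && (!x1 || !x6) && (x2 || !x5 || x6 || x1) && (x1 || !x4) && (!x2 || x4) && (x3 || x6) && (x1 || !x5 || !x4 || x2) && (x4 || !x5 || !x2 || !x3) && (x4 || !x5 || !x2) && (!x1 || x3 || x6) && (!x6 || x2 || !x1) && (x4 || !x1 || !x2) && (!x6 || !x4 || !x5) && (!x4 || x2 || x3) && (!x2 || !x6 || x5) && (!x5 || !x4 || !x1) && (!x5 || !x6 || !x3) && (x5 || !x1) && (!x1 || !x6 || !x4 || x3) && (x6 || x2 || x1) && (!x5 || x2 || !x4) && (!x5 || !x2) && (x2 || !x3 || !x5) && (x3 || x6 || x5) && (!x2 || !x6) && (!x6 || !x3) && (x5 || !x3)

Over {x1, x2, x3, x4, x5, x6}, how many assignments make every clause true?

2

There are 2^6 = 64 truth assignments over (x1, x2, x3, x4, x5, x6).
Split on x4. With x4 = true, the clauses containing x4 are satisfied and !x4 drops from the rest; 0 of the 2^5 = 32 assignments to the other variables satisfy what remains.
With x4 = false, by the same count on the reduced clause set, 2 assignments work.
(One model: x1=F, x2=F, x3=F, x4=F, x5=F, x6=T.)
Total: 0 + 2 = 2.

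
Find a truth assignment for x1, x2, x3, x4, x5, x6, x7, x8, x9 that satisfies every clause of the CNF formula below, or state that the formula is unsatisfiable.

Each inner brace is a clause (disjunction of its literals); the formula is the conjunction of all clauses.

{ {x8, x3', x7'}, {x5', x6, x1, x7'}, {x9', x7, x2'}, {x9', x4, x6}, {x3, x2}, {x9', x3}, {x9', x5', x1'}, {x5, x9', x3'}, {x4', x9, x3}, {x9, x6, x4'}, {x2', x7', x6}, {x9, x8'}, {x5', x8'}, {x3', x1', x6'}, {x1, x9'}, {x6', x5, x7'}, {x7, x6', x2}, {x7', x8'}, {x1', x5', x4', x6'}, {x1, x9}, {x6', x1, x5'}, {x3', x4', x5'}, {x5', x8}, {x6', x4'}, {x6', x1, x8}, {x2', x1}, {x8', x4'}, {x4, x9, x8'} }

Branch on x3: set x3 = 1.
Branch on x8: set x8 = 0.
(x7') alone gives x7 = 0.
(x5') alone gives x5 = 0.
(x9') alone gives x9 = 0.
(x1) alone gives x1 = 1.
(x6') alone gives x6 = 0.
(x4') alone gives x4 = 0.
All clauses hold; x2 can take either value.

x1 ↦ 1,  x2 ↦ 0,  x3 ↦ 1,  x4 ↦ 0,  x5 ↦ 0,  x6 ↦ 0,  x7 ↦ 0,  x8 ↦ 0,  x9 ↦ 0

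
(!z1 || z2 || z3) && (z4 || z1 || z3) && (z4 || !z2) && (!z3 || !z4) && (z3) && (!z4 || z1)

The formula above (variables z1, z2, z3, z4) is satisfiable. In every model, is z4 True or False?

Suppose z4 = true.
From the singleton clause (!z3), z3 = false.
That conflicts with the unit clause (z3).
So every satisfying assignment has z4 = False.

False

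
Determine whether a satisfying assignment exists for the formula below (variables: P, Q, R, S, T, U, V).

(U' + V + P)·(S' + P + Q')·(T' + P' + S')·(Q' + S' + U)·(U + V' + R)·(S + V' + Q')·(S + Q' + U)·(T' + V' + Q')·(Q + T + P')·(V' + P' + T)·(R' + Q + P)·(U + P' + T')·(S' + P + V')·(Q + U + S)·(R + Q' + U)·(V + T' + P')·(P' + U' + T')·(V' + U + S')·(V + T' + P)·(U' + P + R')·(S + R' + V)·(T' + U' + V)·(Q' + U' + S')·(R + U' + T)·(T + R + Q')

Case U = 1:
Case V = 1:
Case S = 0:
From the singleton clause (Q'), Q = 0.
Case T = 1:
From the singleton clause (P'), P = 0.
From the singleton clause (R'), R = 0.
Every clause now holds.
A satisfying assignment: P=0,  Q=0,  R=0,  S=0,  T=1,  U=1,  V=1.

Satisfiable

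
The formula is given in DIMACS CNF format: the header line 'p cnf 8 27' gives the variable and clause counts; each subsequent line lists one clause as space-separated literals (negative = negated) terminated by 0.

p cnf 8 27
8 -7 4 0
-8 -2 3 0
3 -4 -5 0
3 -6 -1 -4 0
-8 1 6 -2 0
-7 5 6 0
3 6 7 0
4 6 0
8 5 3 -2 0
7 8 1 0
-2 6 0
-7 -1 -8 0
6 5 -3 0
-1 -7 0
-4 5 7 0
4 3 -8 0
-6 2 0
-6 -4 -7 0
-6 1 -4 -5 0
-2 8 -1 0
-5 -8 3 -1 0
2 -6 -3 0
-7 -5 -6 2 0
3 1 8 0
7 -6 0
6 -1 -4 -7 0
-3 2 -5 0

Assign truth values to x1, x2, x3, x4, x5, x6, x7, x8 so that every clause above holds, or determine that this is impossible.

x1=False, x2=True, x3=True, x4=False, x5=False, x6=True, x7=True, x8=True

Case x4 = False:
Unit clause (x6) forces x6 = True.
Unit clause (x2) forces x2 = True.
Unit clause (x7) forces x7 = True.
Unit clause (x8) forces x8 = True.
Unit clause (x3) forces x3 = True.
Unit clause (¬x1) forces x1 = False.
All clauses hold; x5 can take either value.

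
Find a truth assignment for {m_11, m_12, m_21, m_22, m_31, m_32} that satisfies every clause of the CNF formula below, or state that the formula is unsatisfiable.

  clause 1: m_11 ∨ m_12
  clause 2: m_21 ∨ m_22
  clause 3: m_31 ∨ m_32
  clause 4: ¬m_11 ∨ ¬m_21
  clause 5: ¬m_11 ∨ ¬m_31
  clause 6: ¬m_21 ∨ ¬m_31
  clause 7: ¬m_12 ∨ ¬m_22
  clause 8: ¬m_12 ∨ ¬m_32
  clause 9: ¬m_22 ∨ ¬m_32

Case m_11 = True:
The clause (¬m_21) is unit, so m_21 = False.
The clause (m_22) is unit, so m_22 = True.
The clause (¬m_31) is unit, so m_31 = False.
The clause (m_32) is unit, so m_32 = True.
Now (¬m_32) is unsatisfied and unit — conflict.
Undo m_11 and try m_11 = False.
The clause (m_12) is unit, so m_12 = True.
The clause (¬m_22) is unit, so m_22 = False.
The clause (m_21) is unit, so m_21 = True.
The clause (¬m_31) is unit, so m_31 = False.
The clause (m_32) is unit, so m_32 = True.
Now (¬m_32) is unsatisfied and unit — conflict.
Neither m_11 = True nor m_11 = False works.

UNSATISFIABLE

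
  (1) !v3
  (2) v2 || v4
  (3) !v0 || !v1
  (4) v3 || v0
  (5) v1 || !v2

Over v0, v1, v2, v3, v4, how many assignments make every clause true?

There are 2^5 = 32 truth assignments over (v0, v1, v2, v3, v4).
Split on v2. With v2 = true, the clauses containing v2 are satisfied and !v2 drops from the rest; 0 of the 2^4 = 16 assignments to the other variables satisfy what remains.
With v2 = false, by the same count on the reduced clause set, 1 assignment works.
Total: 0 + 1 = 1.

1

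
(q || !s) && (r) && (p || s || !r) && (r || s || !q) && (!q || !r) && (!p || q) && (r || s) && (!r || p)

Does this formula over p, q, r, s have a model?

(r) alone gives r = true.
(!q) alone gives q = false.
(!s) alone gives s = false.
(p) alone gives p = true.
That conflicts with the unit clause (!p).
No assignment satisfies every clause.

Unsatisfiable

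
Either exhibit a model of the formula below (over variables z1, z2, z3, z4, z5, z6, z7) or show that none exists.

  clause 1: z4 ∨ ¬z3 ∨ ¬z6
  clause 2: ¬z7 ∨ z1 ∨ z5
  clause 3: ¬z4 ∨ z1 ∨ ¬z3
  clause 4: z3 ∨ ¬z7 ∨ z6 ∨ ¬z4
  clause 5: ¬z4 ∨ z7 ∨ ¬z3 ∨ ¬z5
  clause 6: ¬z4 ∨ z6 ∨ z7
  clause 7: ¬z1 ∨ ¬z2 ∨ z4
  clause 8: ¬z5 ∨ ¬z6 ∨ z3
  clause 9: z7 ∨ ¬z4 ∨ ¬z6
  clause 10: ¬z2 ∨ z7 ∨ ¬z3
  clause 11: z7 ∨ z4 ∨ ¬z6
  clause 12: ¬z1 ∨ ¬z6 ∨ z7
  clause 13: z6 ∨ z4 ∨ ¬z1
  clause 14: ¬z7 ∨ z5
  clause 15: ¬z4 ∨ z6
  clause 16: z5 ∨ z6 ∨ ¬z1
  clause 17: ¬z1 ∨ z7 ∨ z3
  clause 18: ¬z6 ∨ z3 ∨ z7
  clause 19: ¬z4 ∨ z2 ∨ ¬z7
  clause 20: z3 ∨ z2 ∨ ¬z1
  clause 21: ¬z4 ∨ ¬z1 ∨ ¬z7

Branch on z7: set z7 = True.
(z5) alone gives z5 = True.
Branch on z6: set z6 = False.
(¬z4) alone gives z4 = False.
(¬z1) alone gives z1 = False.
All clauses hold; z2, z3 can take either value.

z1: False,  z2: True,  z3: True,  z4: False,  z5: True,  z6: False,  z7: True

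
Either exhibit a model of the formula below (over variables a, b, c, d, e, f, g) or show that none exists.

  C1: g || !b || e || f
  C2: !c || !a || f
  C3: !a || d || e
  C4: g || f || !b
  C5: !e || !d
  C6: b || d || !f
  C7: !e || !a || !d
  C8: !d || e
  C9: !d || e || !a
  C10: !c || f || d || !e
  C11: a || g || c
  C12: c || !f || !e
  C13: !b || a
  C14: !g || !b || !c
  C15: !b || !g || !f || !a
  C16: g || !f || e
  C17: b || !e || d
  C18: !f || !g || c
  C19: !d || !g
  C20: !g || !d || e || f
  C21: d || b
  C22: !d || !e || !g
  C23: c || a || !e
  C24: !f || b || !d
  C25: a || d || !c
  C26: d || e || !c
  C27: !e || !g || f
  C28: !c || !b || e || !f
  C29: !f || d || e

Case e = true:
(!d) alone gives d = false.
(b) alone gives b = true.
(a) alone gives a = true.
Case c = true:
(f) alone gives f = true.
(!g) alone gives g = false.
This assignment satisfies each clause.

a ↦ true, b ↦ true, c ↦ true, d ↦ false, e ↦ true, f ↦ true, g ↦ false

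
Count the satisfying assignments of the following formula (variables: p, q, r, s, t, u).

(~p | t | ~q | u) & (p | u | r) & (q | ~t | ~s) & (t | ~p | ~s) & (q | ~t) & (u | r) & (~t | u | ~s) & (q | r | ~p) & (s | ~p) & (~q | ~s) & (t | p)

There are 2^6 = 64 truth assignments over (p, q, r, s, t, u).
Split on u. With u = 1, the clauses containing u are satisfied and ~u drops from the rest; 2 of the 2^5 = 32 assignments to the other variables satisfy what remains.
With u = 0, by the same count on the reduced clause set, 1 assignment works.
Total: 2 + 1 = 3.

3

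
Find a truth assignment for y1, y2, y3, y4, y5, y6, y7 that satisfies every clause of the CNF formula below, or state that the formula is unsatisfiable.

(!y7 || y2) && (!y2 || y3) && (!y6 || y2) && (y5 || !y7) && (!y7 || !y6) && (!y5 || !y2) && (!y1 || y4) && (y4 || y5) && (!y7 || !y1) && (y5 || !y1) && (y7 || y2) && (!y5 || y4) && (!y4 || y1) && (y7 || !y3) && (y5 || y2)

UNSATISFIABLE

Branch on y7: set y7 = false.
From the singleton clause (y2), y2 = true.
From the singleton clause (y3), y3 = true.
But (!y3) is also a unit clause — contradiction.
So y7 must be the other value — set y7 = true.
From the singleton clause (y2), y2 = true.
From the singleton clause (y3), y3 = true.
From the singleton clause (y5), y5 = true.
But (!y5) is also a unit clause — contradiction.
Neither y7 = true nor y7 = false works.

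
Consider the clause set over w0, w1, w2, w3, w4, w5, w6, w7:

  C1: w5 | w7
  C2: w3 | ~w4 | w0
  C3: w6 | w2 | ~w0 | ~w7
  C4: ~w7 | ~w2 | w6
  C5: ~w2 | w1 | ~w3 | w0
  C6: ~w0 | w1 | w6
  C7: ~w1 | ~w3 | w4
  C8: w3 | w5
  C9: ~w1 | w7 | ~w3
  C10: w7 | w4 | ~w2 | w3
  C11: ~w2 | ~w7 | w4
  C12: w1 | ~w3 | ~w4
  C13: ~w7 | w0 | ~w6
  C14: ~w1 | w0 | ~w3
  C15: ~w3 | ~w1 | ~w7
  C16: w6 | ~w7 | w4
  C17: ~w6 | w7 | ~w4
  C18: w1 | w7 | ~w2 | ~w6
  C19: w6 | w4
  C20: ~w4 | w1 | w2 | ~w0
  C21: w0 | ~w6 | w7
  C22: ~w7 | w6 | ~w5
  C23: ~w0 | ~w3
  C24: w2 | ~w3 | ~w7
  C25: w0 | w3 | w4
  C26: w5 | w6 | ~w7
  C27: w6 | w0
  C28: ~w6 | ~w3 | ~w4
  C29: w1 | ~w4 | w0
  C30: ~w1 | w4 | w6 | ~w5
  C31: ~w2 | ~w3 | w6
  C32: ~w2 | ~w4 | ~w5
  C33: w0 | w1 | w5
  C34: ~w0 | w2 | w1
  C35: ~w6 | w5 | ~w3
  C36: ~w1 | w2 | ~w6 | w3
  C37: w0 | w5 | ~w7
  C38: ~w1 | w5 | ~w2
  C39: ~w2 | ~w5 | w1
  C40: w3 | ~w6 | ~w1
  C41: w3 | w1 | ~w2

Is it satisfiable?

Yes, satisfiable

Branch on w5: set w5 = 1.
Branch on w6: set w6 = 0.
The clause (w4) is unit, so w4 = 1.
The clause (~w7) is unit, so w7 = 0.
The clause (w0) is unit, so w0 = 1.
The clause (w1) is unit, so w1 = 1.
The clause (~w3) is unit, so w3 = 0.
The clause (~w2) is unit, so w2 = 0.
This assignment satisfies each clause.
A satisfying assignment: w0: 1, w1: 1, w2: 0, w3: 0, w4: 1, w5: 1, w6: 0, w7: 0.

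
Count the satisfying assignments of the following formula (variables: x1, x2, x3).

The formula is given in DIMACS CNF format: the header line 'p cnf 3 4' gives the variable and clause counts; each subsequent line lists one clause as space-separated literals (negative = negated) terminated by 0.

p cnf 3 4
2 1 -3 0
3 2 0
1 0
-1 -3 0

1

There are 2^3 = 8 truth assignments over (x1, x2, x3).
Check each against the 4 clauses (columns in the order x1, x2, x3):
  F F F  ✗ fails (x3 ∨ x2)
  F F T  ✗ fails (x2 ∨ x1 ∨ ¬x3)
  F T F  ✗ fails (x1)
  F T T  ✗ fails (x1)
  T F F  ✗ fails (x3 ∨ x2)
  T F T  ✗ fails (¬x1 ∨ ¬x3)
  T T F  ✓ satisfies all
  T T T  ✗ fails (¬x1 ∨ ¬x3)
1 of the 8 rows is a model.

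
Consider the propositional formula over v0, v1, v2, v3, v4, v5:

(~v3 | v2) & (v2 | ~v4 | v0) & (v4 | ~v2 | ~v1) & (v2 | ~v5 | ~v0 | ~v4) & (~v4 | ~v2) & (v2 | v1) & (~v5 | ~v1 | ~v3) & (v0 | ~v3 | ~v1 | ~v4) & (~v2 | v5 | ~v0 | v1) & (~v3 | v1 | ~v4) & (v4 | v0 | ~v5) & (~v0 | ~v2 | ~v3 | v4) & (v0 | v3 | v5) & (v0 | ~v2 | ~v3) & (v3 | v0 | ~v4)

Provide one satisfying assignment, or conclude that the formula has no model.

v0=1,  v1=0,  v2=1,  v3=0,  v4=0,  v5=1

Branch on v3: set v3 = 0.
Branch on v4: set v4 = 0.
Branch on v2: set v2 = 1.
Unit clause (~v1) forces v1 = 0.
Branch on v5: set v5 = 1.
Unit clause (v0) forces v0 = 1.
This assignment satisfies each clause.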